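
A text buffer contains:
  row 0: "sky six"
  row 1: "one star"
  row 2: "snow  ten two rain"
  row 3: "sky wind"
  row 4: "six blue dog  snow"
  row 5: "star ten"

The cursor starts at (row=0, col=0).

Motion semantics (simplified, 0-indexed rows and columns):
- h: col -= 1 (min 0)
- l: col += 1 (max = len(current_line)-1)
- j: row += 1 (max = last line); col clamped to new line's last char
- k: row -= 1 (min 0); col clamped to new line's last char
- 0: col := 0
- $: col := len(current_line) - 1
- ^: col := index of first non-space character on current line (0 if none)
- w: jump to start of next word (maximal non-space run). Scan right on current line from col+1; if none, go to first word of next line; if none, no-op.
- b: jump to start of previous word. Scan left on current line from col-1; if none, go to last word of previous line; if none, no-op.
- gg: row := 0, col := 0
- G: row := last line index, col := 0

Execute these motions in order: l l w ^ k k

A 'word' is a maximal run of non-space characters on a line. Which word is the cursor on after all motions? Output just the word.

After 1 (l): row=0 col=1 char='k'
After 2 (l): row=0 col=2 char='y'
After 3 (w): row=0 col=4 char='s'
After 4 (^): row=0 col=0 char='s'
After 5 (k): row=0 col=0 char='s'
After 6 (k): row=0 col=0 char='s'

Answer: sky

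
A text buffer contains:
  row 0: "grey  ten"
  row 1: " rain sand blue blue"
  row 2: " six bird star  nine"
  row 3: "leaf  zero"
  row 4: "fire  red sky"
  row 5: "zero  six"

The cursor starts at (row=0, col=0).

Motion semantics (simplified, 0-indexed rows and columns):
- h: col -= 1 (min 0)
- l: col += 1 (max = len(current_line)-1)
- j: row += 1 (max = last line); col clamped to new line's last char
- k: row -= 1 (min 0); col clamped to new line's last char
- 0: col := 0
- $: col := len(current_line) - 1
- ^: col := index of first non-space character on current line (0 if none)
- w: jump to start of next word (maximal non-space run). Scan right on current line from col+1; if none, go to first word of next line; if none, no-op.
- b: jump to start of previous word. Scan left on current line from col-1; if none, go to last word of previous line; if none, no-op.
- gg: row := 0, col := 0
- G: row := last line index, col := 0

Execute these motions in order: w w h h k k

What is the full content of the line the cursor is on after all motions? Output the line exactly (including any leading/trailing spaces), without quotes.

After 1 (w): row=0 col=6 char='t'
After 2 (w): row=1 col=1 char='r'
After 3 (h): row=1 col=0 char='_'
After 4 (h): row=1 col=0 char='_'
After 5 (k): row=0 col=0 char='g'
After 6 (k): row=0 col=0 char='g'

Answer: grey  ten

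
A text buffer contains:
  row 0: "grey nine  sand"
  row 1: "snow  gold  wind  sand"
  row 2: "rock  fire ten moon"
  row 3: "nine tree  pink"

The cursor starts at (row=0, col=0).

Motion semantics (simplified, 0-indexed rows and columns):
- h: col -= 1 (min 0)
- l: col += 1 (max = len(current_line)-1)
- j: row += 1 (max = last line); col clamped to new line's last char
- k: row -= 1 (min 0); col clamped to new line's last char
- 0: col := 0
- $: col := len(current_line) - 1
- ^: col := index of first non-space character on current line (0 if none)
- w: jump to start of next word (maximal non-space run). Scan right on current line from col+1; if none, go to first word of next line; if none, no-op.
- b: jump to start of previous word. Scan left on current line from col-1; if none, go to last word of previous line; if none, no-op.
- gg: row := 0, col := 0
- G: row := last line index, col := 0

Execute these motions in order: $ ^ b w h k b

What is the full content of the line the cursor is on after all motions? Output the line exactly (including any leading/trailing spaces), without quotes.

Answer: grey nine  sand

Derivation:
After 1 ($): row=0 col=14 char='d'
After 2 (^): row=0 col=0 char='g'
After 3 (b): row=0 col=0 char='g'
After 4 (w): row=0 col=5 char='n'
After 5 (h): row=0 col=4 char='_'
After 6 (k): row=0 col=4 char='_'
After 7 (b): row=0 col=0 char='g'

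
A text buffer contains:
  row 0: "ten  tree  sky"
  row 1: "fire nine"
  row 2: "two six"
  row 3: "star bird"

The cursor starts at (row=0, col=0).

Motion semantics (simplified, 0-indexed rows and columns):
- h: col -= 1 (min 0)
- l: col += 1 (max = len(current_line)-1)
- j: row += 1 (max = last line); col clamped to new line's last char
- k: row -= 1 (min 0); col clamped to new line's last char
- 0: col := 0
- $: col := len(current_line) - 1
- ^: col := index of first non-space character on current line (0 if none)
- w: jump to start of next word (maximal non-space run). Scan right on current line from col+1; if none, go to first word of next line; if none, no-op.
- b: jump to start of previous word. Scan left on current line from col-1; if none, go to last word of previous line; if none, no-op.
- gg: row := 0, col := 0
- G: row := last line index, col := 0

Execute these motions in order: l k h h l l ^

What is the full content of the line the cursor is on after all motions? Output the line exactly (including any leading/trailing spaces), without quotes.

Answer: ten  tree  sky

Derivation:
After 1 (l): row=0 col=1 char='e'
After 2 (k): row=0 col=1 char='e'
After 3 (h): row=0 col=0 char='t'
After 4 (h): row=0 col=0 char='t'
After 5 (l): row=0 col=1 char='e'
After 6 (l): row=0 col=2 char='n'
After 7 (^): row=0 col=0 char='t'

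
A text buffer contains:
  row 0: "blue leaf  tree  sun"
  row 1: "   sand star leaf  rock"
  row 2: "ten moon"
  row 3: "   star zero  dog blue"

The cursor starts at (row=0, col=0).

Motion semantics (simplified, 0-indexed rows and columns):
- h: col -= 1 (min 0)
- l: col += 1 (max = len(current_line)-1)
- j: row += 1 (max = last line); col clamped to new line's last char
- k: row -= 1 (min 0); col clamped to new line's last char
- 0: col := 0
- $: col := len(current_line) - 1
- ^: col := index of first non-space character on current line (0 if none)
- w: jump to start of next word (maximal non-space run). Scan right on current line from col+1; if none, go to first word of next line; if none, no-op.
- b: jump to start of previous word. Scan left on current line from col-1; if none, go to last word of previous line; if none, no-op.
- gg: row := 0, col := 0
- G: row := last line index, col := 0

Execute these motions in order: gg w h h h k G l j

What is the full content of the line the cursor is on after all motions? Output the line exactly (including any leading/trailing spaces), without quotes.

Answer:    star zero  dog blue

Derivation:
After 1 (gg): row=0 col=0 char='b'
After 2 (w): row=0 col=5 char='l'
After 3 (h): row=0 col=4 char='_'
After 4 (h): row=0 col=3 char='e'
After 5 (h): row=0 col=2 char='u'
After 6 (k): row=0 col=2 char='u'
After 7 (G): row=3 col=0 char='_'
After 8 (l): row=3 col=1 char='_'
After 9 (j): row=3 col=1 char='_'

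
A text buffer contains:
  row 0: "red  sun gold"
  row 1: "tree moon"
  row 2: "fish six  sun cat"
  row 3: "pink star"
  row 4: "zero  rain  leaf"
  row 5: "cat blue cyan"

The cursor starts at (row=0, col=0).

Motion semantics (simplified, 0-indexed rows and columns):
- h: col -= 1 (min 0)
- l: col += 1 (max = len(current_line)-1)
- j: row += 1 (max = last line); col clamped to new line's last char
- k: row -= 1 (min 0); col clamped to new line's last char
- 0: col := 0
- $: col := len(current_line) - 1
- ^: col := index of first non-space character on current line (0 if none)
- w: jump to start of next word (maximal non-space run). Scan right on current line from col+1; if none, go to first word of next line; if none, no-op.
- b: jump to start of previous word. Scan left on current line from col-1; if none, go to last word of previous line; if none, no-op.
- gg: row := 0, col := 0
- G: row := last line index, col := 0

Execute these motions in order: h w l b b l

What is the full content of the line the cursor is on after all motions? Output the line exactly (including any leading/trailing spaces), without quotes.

Answer: red  sun gold

Derivation:
After 1 (h): row=0 col=0 char='r'
After 2 (w): row=0 col=5 char='s'
After 3 (l): row=0 col=6 char='u'
After 4 (b): row=0 col=5 char='s'
After 5 (b): row=0 col=0 char='r'
After 6 (l): row=0 col=1 char='e'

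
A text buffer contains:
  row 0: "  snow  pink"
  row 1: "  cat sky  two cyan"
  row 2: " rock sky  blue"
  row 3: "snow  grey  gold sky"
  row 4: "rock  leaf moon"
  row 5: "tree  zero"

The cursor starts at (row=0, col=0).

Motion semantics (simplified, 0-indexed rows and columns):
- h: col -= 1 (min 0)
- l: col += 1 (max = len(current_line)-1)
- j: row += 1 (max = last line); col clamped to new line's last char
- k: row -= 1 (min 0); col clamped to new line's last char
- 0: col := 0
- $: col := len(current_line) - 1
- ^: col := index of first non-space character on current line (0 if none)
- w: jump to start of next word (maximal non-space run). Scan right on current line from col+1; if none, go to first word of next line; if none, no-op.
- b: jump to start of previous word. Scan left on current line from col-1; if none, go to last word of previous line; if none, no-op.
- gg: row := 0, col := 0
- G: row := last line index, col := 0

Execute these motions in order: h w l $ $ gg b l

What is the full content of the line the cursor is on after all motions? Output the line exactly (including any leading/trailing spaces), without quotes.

Answer:   snow  pink

Derivation:
After 1 (h): row=0 col=0 char='_'
After 2 (w): row=0 col=2 char='s'
After 3 (l): row=0 col=3 char='n'
After 4 ($): row=0 col=11 char='k'
After 5 ($): row=0 col=11 char='k'
After 6 (gg): row=0 col=0 char='_'
After 7 (b): row=0 col=0 char='_'
After 8 (l): row=0 col=1 char='_'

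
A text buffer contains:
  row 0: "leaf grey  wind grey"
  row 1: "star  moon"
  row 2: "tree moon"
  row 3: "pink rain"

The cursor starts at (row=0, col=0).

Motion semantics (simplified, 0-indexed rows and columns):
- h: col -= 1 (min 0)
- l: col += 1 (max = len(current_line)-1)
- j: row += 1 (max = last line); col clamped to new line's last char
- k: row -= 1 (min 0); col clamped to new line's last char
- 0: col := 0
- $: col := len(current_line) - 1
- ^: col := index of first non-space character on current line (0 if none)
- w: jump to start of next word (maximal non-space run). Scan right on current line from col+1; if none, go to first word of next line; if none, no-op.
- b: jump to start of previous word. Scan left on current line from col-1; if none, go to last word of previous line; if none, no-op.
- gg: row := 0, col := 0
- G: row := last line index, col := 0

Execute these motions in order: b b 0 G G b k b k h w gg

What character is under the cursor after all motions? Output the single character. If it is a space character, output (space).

After 1 (b): row=0 col=0 char='l'
After 2 (b): row=0 col=0 char='l'
After 3 (0): row=0 col=0 char='l'
After 4 (G): row=3 col=0 char='p'
After 5 (G): row=3 col=0 char='p'
After 6 (b): row=2 col=5 char='m'
After 7 (k): row=1 col=5 char='_'
After 8 (b): row=1 col=0 char='s'
After 9 (k): row=0 col=0 char='l'
After 10 (h): row=0 col=0 char='l'
After 11 (w): row=0 col=5 char='g'
After 12 (gg): row=0 col=0 char='l'

Answer: l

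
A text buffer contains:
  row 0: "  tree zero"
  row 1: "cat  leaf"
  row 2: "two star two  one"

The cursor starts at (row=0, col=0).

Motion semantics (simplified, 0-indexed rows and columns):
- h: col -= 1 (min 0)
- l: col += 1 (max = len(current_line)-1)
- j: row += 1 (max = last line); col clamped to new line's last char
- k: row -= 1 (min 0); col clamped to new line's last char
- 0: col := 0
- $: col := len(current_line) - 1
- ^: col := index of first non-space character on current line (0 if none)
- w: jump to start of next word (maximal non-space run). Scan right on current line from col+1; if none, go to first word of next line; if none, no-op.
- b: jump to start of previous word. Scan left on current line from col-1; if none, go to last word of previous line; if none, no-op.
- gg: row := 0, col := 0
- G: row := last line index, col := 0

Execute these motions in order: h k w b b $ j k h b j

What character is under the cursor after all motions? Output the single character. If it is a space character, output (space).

After 1 (h): row=0 col=0 char='_'
After 2 (k): row=0 col=0 char='_'
After 3 (w): row=0 col=2 char='t'
After 4 (b): row=0 col=2 char='t'
After 5 (b): row=0 col=2 char='t'
After 6 ($): row=0 col=10 char='o'
After 7 (j): row=1 col=8 char='f'
After 8 (k): row=0 col=8 char='e'
After 9 (h): row=0 col=7 char='z'
After 10 (b): row=0 col=2 char='t'
After 11 (j): row=1 col=2 char='t'

Answer: t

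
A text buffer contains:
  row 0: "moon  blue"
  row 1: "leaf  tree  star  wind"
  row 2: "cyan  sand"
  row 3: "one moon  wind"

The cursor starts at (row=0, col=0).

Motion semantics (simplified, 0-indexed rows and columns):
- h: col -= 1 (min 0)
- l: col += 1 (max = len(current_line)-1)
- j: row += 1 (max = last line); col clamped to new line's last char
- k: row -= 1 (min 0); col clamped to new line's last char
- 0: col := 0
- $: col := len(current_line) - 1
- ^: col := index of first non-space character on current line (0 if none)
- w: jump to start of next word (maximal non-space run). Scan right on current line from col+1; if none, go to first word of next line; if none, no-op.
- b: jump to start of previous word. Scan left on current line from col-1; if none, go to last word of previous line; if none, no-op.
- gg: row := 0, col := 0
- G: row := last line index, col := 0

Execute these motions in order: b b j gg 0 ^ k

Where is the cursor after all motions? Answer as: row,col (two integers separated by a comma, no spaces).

Answer: 0,0

Derivation:
After 1 (b): row=0 col=0 char='m'
After 2 (b): row=0 col=0 char='m'
After 3 (j): row=1 col=0 char='l'
After 4 (gg): row=0 col=0 char='m'
After 5 (0): row=0 col=0 char='m'
After 6 (^): row=0 col=0 char='m'
After 7 (k): row=0 col=0 char='m'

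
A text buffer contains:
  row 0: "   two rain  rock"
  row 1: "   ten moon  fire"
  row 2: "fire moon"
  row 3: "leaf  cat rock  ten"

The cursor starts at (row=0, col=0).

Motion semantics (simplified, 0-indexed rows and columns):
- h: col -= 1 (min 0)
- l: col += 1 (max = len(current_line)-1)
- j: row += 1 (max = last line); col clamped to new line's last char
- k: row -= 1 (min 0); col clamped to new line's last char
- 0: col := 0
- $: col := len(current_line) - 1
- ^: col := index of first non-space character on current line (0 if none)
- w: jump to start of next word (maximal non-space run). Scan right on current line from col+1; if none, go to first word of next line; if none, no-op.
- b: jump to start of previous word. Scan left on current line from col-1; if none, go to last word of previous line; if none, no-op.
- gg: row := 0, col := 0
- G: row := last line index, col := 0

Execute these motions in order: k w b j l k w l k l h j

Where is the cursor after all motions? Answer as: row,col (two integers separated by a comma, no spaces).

Answer: 1,8

Derivation:
After 1 (k): row=0 col=0 char='_'
After 2 (w): row=0 col=3 char='t'
After 3 (b): row=0 col=3 char='t'
After 4 (j): row=1 col=3 char='t'
After 5 (l): row=1 col=4 char='e'
After 6 (k): row=0 col=4 char='w'
After 7 (w): row=0 col=7 char='r'
After 8 (l): row=0 col=8 char='a'
After 9 (k): row=0 col=8 char='a'
After 10 (l): row=0 col=9 char='i'
After 11 (h): row=0 col=8 char='a'
After 12 (j): row=1 col=8 char='o'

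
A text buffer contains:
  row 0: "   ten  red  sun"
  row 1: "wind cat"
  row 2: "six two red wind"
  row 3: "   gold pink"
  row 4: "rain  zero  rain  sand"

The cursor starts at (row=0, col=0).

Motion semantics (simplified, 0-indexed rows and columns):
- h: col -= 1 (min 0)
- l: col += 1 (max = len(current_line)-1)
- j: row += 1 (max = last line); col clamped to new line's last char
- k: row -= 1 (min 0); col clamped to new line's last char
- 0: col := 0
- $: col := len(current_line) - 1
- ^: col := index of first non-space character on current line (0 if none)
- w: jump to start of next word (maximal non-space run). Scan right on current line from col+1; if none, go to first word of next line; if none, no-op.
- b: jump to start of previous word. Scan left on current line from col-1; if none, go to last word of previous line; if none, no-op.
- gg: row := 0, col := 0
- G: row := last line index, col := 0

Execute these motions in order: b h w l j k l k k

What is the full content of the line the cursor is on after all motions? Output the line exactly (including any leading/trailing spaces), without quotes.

After 1 (b): row=0 col=0 char='_'
After 2 (h): row=0 col=0 char='_'
After 3 (w): row=0 col=3 char='t'
After 4 (l): row=0 col=4 char='e'
After 5 (j): row=1 col=4 char='_'
After 6 (k): row=0 col=4 char='e'
After 7 (l): row=0 col=5 char='n'
After 8 (k): row=0 col=5 char='n'
After 9 (k): row=0 col=5 char='n'

Answer:    ten  red  sun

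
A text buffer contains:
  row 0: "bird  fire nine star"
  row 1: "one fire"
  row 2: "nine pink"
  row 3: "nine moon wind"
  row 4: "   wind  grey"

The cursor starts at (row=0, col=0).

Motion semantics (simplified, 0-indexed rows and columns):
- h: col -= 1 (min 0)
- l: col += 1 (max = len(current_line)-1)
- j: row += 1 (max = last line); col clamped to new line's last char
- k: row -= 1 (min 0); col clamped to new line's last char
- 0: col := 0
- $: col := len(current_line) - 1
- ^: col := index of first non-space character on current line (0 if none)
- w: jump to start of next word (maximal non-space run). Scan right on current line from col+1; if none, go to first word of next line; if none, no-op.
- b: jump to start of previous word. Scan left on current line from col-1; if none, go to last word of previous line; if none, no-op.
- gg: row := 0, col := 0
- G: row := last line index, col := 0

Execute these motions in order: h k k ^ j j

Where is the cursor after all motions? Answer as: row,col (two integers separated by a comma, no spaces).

Answer: 2,0

Derivation:
After 1 (h): row=0 col=0 char='b'
After 2 (k): row=0 col=0 char='b'
After 3 (k): row=0 col=0 char='b'
After 4 (^): row=0 col=0 char='b'
After 5 (j): row=1 col=0 char='o'
After 6 (j): row=2 col=0 char='n'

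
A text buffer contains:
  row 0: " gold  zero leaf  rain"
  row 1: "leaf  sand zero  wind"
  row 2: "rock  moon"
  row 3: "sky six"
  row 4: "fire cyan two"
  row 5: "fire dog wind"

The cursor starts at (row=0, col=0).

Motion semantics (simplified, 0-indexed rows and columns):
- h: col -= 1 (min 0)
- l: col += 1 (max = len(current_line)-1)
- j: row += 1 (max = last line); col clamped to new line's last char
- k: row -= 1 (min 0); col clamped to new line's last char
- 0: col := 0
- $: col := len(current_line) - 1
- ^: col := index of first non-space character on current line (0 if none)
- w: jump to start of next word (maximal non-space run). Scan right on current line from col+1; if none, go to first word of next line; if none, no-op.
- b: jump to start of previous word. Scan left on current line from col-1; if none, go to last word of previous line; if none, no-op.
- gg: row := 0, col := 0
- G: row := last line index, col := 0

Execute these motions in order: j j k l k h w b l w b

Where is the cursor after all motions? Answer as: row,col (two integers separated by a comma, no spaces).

Answer: 0,1

Derivation:
After 1 (j): row=1 col=0 char='l'
After 2 (j): row=2 col=0 char='r'
After 3 (k): row=1 col=0 char='l'
After 4 (l): row=1 col=1 char='e'
After 5 (k): row=0 col=1 char='g'
After 6 (h): row=0 col=0 char='_'
After 7 (w): row=0 col=1 char='g'
After 8 (b): row=0 col=1 char='g'
After 9 (l): row=0 col=2 char='o'
After 10 (w): row=0 col=7 char='z'
After 11 (b): row=0 col=1 char='g'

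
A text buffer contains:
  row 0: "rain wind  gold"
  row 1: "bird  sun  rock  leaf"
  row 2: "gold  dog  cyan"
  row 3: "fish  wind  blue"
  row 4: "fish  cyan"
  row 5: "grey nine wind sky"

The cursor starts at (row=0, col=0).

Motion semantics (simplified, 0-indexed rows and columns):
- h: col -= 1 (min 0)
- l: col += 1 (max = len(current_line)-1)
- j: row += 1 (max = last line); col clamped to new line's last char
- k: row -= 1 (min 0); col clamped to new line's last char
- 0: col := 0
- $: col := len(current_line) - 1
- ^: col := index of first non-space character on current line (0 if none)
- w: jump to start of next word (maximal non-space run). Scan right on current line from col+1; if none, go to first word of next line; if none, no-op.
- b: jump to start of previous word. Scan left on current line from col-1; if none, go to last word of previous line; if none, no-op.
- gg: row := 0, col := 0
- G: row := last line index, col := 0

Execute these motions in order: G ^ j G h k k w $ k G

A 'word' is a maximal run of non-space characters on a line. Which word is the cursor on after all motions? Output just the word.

After 1 (G): row=5 col=0 char='g'
After 2 (^): row=5 col=0 char='g'
After 3 (j): row=5 col=0 char='g'
After 4 (G): row=5 col=0 char='g'
After 5 (h): row=5 col=0 char='g'
After 6 (k): row=4 col=0 char='f'
After 7 (k): row=3 col=0 char='f'
After 8 (w): row=3 col=6 char='w'
After 9 ($): row=3 col=15 char='e'
After 10 (k): row=2 col=14 char='n'
After 11 (G): row=5 col=0 char='g'

Answer: grey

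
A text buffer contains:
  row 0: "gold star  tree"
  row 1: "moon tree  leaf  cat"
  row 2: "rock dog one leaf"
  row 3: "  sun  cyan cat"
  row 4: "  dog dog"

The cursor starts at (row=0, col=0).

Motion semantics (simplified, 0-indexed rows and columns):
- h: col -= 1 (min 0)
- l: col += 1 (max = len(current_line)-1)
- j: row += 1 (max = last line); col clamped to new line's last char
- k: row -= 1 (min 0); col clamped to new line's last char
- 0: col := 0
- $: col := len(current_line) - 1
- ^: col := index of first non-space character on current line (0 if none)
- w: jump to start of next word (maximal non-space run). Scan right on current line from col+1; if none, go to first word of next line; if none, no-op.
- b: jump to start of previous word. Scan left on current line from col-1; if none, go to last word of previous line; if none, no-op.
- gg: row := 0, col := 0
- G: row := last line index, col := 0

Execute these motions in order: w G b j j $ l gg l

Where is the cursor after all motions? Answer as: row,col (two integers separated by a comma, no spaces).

Answer: 0,1

Derivation:
After 1 (w): row=0 col=5 char='s'
After 2 (G): row=4 col=0 char='_'
After 3 (b): row=3 col=12 char='c'
After 4 (j): row=4 col=8 char='g'
After 5 (j): row=4 col=8 char='g'
After 6 ($): row=4 col=8 char='g'
After 7 (l): row=4 col=8 char='g'
After 8 (gg): row=0 col=0 char='g'
After 9 (l): row=0 col=1 char='o'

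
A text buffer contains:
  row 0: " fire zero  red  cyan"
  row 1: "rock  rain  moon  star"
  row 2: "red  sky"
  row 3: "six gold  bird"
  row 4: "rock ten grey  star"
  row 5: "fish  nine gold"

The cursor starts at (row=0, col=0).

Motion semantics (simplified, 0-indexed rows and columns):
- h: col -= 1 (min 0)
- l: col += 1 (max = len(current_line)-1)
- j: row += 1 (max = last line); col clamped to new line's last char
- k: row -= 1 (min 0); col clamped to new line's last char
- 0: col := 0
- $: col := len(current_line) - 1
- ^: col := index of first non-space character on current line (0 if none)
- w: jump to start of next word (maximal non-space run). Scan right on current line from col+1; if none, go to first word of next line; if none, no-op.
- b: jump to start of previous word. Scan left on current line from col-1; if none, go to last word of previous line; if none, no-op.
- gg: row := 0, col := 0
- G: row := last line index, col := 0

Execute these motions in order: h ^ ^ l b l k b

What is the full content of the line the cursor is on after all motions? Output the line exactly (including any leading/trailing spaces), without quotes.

After 1 (h): row=0 col=0 char='_'
After 2 (^): row=0 col=1 char='f'
After 3 (^): row=0 col=1 char='f'
After 4 (l): row=0 col=2 char='i'
After 5 (b): row=0 col=1 char='f'
After 6 (l): row=0 col=2 char='i'
After 7 (k): row=0 col=2 char='i'
After 8 (b): row=0 col=1 char='f'

Answer:  fire zero  red  cyan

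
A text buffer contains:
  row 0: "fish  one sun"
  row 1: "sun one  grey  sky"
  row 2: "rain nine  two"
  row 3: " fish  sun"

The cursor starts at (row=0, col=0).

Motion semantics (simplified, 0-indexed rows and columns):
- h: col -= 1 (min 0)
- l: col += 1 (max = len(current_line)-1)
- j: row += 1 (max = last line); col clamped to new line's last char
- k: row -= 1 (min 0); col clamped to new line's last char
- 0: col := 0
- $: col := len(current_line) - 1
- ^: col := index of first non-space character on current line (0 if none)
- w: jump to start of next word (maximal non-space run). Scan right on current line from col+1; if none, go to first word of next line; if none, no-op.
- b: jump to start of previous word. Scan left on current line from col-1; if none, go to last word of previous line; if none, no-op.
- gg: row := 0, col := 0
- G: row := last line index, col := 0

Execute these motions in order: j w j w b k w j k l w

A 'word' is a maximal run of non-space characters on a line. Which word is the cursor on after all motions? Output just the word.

Answer: grey

Derivation:
After 1 (j): row=1 col=0 char='s'
After 2 (w): row=1 col=4 char='o'
After 3 (j): row=2 col=4 char='_'
After 4 (w): row=2 col=5 char='n'
After 5 (b): row=2 col=0 char='r'
After 6 (k): row=1 col=0 char='s'
After 7 (w): row=1 col=4 char='o'
After 8 (j): row=2 col=4 char='_'
After 9 (k): row=1 col=4 char='o'
After 10 (l): row=1 col=5 char='n'
After 11 (w): row=1 col=9 char='g'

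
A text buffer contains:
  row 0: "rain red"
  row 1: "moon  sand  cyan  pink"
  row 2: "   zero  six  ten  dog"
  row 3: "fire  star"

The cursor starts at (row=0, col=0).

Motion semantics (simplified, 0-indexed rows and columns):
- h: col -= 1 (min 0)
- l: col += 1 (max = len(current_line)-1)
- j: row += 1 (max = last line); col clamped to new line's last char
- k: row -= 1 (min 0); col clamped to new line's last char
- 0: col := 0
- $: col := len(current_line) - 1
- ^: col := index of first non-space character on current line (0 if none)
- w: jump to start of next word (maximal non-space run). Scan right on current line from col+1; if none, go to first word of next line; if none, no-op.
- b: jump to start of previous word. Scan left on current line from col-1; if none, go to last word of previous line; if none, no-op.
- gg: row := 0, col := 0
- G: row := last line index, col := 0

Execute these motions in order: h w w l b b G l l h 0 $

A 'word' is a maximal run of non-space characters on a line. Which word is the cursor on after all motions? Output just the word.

Answer: star

Derivation:
After 1 (h): row=0 col=0 char='r'
After 2 (w): row=0 col=5 char='r'
After 3 (w): row=1 col=0 char='m'
After 4 (l): row=1 col=1 char='o'
After 5 (b): row=1 col=0 char='m'
After 6 (b): row=0 col=5 char='r'
After 7 (G): row=3 col=0 char='f'
After 8 (l): row=3 col=1 char='i'
After 9 (l): row=3 col=2 char='r'
After 10 (h): row=3 col=1 char='i'
After 11 (0): row=3 col=0 char='f'
After 12 ($): row=3 col=9 char='r'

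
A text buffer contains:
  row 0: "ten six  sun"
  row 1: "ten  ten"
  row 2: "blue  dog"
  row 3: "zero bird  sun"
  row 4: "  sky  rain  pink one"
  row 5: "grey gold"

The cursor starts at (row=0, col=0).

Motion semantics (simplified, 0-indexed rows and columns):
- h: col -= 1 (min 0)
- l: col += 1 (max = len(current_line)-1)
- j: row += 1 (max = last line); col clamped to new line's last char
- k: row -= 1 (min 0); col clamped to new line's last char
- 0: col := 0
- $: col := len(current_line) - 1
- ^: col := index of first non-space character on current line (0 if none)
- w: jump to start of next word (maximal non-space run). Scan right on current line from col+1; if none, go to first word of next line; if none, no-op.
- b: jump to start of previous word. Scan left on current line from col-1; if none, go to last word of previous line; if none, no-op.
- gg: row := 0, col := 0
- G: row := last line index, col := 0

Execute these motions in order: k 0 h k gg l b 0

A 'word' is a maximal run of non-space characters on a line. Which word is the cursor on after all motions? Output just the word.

After 1 (k): row=0 col=0 char='t'
After 2 (0): row=0 col=0 char='t'
After 3 (h): row=0 col=0 char='t'
After 4 (k): row=0 col=0 char='t'
After 5 (gg): row=0 col=0 char='t'
After 6 (l): row=0 col=1 char='e'
After 7 (b): row=0 col=0 char='t'
After 8 (0): row=0 col=0 char='t'

Answer: ten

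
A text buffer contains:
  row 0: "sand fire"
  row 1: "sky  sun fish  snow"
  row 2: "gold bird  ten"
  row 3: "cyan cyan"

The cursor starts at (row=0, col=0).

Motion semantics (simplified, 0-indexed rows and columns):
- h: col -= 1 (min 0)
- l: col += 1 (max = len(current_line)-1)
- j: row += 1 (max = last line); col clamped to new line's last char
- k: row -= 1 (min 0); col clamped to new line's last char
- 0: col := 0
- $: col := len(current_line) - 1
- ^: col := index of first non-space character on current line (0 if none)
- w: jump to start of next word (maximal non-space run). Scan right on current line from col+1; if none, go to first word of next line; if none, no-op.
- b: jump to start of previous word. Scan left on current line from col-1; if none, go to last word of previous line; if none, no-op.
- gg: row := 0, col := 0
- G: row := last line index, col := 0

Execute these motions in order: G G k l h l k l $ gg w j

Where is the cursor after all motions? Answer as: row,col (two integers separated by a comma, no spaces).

After 1 (G): row=3 col=0 char='c'
After 2 (G): row=3 col=0 char='c'
After 3 (k): row=2 col=0 char='g'
After 4 (l): row=2 col=1 char='o'
After 5 (h): row=2 col=0 char='g'
After 6 (l): row=2 col=1 char='o'
After 7 (k): row=1 col=1 char='k'
After 8 (l): row=1 col=2 char='y'
After 9 ($): row=1 col=18 char='w'
After 10 (gg): row=0 col=0 char='s'
After 11 (w): row=0 col=5 char='f'
After 12 (j): row=1 col=5 char='s'

Answer: 1,5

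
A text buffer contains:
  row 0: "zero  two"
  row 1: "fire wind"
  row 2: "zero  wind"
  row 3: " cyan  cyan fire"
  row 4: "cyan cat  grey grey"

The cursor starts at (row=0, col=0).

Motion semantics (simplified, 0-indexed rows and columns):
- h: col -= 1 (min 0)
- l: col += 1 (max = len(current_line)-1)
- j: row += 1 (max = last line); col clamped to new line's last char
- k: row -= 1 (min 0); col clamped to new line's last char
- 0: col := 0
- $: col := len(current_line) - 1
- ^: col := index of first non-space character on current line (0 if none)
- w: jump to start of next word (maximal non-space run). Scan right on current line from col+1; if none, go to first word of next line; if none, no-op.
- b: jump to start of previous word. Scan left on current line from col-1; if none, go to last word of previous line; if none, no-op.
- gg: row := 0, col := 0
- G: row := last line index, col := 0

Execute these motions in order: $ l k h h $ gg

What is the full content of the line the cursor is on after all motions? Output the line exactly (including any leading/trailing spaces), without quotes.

Answer: zero  two

Derivation:
After 1 ($): row=0 col=8 char='o'
After 2 (l): row=0 col=8 char='o'
After 3 (k): row=0 col=8 char='o'
After 4 (h): row=0 col=7 char='w'
After 5 (h): row=0 col=6 char='t'
After 6 ($): row=0 col=8 char='o'
After 7 (gg): row=0 col=0 char='z'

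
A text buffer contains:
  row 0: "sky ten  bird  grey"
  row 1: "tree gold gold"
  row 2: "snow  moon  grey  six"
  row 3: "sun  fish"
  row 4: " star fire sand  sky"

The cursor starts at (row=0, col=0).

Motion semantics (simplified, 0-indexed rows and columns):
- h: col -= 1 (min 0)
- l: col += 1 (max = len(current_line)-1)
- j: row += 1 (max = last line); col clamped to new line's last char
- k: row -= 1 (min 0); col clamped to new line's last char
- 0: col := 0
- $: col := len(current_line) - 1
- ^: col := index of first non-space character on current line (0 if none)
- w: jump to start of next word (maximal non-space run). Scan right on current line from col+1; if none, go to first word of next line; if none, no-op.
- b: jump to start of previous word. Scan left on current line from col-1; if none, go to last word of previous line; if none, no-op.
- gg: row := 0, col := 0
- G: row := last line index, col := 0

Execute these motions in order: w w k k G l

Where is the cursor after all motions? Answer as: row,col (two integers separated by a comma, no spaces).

After 1 (w): row=0 col=4 char='t'
After 2 (w): row=0 col=9 char='b'
After 3 (k): row=0 col=9 char='b'
After 4 (k): row=0 col=9 char='b'
After 5 (G): row=4 col=0 char='_'
After 6 (l): row=4 col=1 char='s'

Answer: 4,1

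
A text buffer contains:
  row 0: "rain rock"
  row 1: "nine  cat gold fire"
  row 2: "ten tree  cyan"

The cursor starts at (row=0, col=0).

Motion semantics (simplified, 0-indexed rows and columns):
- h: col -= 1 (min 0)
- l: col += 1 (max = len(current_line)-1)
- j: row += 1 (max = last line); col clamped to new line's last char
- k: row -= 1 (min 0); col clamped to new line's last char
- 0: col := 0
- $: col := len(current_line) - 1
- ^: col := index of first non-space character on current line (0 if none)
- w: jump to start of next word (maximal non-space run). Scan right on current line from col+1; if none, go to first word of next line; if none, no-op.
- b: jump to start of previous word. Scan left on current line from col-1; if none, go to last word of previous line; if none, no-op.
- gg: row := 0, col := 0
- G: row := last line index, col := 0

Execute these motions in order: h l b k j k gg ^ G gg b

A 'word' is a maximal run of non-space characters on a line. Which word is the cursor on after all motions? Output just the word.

After 1 (h): row=0 col=0 char='r'
After 2 (l): row=0 col=1 char='a'
After 3 (b): row=0 col=0 char='r'
After 4 (k): row=0 col=0 char='r'
After 5 (j): row=1 col=0 char='n'
After 6 (k): row=0 col=0 char='r'
After 7 (gg): row=0 col=0 char='r'
After 8 (^): row=0 col=0 char='r'
After 9 (G): row=2 col=0 char='t'
After 10 (gg): row=0 col=0 char='r'
After 11 (b): row=0 col=0 char='r'

Answer: rain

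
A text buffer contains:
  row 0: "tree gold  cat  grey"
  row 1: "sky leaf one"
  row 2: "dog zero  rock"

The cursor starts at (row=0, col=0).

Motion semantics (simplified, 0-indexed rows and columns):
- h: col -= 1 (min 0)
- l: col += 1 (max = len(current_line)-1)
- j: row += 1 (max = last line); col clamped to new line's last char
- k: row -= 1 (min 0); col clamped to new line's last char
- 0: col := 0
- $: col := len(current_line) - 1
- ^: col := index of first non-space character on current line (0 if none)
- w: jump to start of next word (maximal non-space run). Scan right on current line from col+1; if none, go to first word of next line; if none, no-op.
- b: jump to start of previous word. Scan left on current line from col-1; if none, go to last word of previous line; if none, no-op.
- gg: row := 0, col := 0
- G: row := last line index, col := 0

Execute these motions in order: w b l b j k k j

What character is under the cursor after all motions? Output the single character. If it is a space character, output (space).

After 1 (w): row=0 col=5 char='g'
After 2 (b): row=0 col=0 char='t'
After 3 (l): row=0 col=1 char='r'
After 4 (b): row=0 col=0 char='t'
After 5 (j): row=1 col=0 char='s'
After 6 (k): row=0 col=0 char='t'
After 7 (k): row=0 col=0 char='t'
After 8 (j): row=1 col=0 char='s'

Answer: s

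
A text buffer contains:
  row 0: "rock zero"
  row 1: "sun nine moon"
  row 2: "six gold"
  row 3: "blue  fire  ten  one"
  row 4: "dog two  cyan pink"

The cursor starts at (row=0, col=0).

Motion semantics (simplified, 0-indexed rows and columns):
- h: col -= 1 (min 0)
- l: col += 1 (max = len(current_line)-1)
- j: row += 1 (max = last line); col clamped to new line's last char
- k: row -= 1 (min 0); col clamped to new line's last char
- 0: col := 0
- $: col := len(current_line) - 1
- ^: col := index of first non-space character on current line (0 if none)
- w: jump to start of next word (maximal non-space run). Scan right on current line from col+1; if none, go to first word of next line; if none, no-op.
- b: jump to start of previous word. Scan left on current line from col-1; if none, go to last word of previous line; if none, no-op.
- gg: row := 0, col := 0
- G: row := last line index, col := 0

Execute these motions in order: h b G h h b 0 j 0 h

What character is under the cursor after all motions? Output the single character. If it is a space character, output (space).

After 1 (h): row=0 col=0 char='r'
After 2 (b): row=0 col=0 char='r'
After 3 (G): row=4 col=0 char='d'
After 4 (h): row=4 col=0 char='d'
After 5 (h): row=4 col=0 char='d'
After 6 (b): row=3 col=17 char='o'
After 7 (0): row=3 col=0 char='b'
After 8 (j): row=4 col=0 char='d'
After 9 (0): row=4 col=0 char='d'
After 10 (h): row=4 col=0 char='d'

Answer: d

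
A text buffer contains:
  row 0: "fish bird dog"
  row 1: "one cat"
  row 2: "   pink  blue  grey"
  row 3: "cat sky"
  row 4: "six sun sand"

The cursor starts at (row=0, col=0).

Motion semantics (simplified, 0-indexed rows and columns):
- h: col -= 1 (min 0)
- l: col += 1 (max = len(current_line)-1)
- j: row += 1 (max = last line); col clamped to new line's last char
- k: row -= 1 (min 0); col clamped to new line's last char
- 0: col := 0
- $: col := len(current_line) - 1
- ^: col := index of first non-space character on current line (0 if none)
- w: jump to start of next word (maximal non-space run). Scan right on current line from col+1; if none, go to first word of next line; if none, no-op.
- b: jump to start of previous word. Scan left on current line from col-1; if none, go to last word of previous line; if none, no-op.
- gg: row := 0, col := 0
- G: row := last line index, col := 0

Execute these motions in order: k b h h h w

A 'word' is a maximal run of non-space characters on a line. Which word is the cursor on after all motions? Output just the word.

Answer: bird

Derivation:
After 1 (k): row=0 col=0 char='f'
After 2 (b): row=0 col=0 char='f'
After 3 (h): row=0 col=0 char='f'
After 4 (h): row=0 col=0 char='f'
After 5 (h): row=0 col=0 char='f'
After 6 (w): row=0 col=5 char='b'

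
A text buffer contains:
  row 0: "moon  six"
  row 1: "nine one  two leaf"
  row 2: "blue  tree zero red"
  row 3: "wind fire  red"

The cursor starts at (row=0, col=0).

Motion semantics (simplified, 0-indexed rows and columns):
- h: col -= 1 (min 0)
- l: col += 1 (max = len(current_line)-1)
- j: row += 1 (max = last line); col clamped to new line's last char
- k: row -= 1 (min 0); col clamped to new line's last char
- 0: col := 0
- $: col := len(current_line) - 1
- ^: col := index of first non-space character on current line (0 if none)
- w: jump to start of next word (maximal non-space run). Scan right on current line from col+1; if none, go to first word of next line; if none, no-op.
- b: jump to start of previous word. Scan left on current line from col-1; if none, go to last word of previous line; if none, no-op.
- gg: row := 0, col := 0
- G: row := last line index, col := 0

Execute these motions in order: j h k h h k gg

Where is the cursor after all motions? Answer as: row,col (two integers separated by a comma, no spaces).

After 1 (j): row=1 col=0 char='n'
After 2 (h): row=1 col=0 char='n'
After 3 (k): row=0 col=0 char='m'
After 4 (h): row=0 col=0 char='m'
After 5 (h): row=0 col=0 char='m'
After 6 (k): row=0 col=0 char='m'
After 7 (gg): row=0 col=0 char='m'

Answer: 0,0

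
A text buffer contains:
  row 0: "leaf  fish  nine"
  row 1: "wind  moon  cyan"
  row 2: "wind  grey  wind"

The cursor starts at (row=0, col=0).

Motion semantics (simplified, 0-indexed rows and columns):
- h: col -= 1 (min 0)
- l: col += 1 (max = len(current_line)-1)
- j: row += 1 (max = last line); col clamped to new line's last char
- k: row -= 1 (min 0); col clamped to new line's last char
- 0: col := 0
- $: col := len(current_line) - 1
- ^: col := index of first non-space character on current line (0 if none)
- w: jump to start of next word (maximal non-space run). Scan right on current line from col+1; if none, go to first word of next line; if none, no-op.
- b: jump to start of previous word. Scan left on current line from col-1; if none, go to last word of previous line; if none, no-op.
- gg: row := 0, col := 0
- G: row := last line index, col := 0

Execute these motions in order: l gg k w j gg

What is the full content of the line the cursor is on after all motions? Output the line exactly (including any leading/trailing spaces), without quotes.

After 1 (l): row=0 col=1 char='e'
After 2 (gg): row=0 col=0 char='l'
After 3 (k): row=0 col=0 char='l'
After 4 (w): row=0 col=6 char='f'
After 5 (j): row=1 col=6 char='m'
After 6 (gg): row=0 col=0 char='l'

Answer: leaf  fish  nine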